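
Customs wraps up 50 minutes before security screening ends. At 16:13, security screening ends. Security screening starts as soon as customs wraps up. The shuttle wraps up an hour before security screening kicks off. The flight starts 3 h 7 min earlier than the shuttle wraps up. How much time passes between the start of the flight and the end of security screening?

4 hours 57 minutes

Customs ends at 16:13 − 50 min = 15:23.
So security screening starts at 15:23.
The shuttle ends at 15:23 − 60 min = 14:23.
The flight starts at 14:23 − 187 min = 11:16.
From 11:16 to 16:13 is 4 hours 57 minutes.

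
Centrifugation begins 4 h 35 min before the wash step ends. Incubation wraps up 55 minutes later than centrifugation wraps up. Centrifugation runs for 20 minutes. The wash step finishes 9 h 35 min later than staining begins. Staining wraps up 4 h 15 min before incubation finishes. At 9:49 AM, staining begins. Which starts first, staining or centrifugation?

staining

The wash step ends at 9:49 AM + 575 min = 7:24 PM.
Centrifugation starts at 7:24 PM − 275 min = 2:49 PM.
Staining starts at 9:49 AM and centrifugation starts at 2:49 PM, so staining is first.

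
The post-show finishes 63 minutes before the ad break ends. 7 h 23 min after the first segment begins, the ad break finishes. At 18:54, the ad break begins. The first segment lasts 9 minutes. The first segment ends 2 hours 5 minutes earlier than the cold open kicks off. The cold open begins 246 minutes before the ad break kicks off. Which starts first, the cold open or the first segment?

the first segment

The cold open starts at 18:54 − 246 min = 14:48.
The first segment ends at 14:48 − 125 min = 12:43.
The first segment starts at 12:43 − 9 min = 12:34.
The cold open starts at 14:48 and the first segment starts at 12:34, so the first segment is first.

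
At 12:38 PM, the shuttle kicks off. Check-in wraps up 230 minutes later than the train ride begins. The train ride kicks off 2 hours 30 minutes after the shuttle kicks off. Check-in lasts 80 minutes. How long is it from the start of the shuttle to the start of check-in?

300 minutes

The train ride starts at 12:38 PM + 150 min = 3:08 PM.
Check-in ends at 3:08 PM + 230 min = 6:58 PM.
Check-in starts at 6:58 PM − 80 min = 5:38 PM.
From 12:38 PM to 5:38 PM is 300 minutes.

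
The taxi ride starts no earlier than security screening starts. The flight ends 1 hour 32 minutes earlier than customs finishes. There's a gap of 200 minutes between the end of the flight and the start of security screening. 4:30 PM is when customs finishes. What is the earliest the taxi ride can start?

6:18 PM

The flight ends at 4:30 PM − 92 min = 2:58 PM.
Security screening starts at 2:58 PM + 200 min = 6:18 PM.
The taxi ride is bounded by security screening, so the earliest it can start is 6:18 PM.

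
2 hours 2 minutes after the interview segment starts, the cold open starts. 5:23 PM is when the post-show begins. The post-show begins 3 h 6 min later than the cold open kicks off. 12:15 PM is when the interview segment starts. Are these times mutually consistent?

The cold open starts at 12:15 PM + 122 min = 2:17 PM.
The post-show starts at 2:17 PM + 186 min = 5:23 PM.
That matches the stated 5:23 PM, so the schedule is consistent.

Yes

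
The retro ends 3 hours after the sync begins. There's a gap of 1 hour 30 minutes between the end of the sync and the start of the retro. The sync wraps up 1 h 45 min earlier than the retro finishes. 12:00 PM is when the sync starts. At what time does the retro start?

2:45 PM

The retro ends at 12:00 PM + 180 min = 3:00 PM.
The sync ends at 3:00 PM − 105 min = 1:15 PM.
The retro starts at 1:15 PM + 90 min = 2:45 PM.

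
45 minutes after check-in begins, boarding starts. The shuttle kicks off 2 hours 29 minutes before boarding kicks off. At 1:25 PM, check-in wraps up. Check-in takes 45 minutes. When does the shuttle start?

10:56 AM

Check-in starts at 1:25 PM − 45 min = 12:40 PM.
Boarding starts at 12:40 PM + 45 min = 1:25 PM.
The shuttle starts at 1:25 PM − 149 min = 10:56 AM.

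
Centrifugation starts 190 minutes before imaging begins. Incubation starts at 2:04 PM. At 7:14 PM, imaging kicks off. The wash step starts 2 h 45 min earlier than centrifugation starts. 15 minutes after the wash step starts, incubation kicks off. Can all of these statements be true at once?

No

Centrifugation starts at 7:14 PM − 190 min = 4:04 PM.
The wash step starts at 4:04 PM − 165 min = 1:19 PM.
Incubation starts at 1:19 PM + 15 min = 1:34 PM.
But incubation is also said to start at 2:04 PM — a 30-minute conflict.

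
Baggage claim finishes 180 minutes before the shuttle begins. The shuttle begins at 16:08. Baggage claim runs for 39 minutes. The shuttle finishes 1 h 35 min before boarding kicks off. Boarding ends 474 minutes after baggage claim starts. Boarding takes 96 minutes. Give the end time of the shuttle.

Baggage claim ends at 16:08 − 180 min = 13:08.
Baggage claim starts at 13:08 − 39 min = 12:29.
Boarding ends at 12:29 + 474 min = 20:23.
Boarding starts at 20:23 − 96 min = 18:47.
The shuttle ends at 18:47 − 95 min = 17:12.

17:12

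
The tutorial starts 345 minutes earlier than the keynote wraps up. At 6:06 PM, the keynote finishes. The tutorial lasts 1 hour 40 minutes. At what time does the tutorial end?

The tutorial starts at 6:06 PM − 345 min = 12:21 PM.
The tutorial ends at 12:21 PM + 100 min = 2:01 PM.

2:01 PM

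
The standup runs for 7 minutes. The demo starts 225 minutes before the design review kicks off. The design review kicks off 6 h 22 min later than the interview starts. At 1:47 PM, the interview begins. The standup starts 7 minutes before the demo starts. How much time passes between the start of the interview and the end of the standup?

The design review starts at 1:47 PM + 382 min = 8:09 PM.
The demo starts at 8:09 PM − 225 min = 4:24 PM.
The standup starts at 4:24 PM − 7 min = 4:17 PM.
The standup ends at 4:17 PM + 7 min = 4:24 PM.
From 1:47 PM to 4:24 PM is 2 h 37 min.

2 h 37 min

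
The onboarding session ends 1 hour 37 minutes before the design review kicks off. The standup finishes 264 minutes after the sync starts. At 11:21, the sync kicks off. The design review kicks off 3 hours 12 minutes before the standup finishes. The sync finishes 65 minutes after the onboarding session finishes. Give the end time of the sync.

12:01

The standup ends at 11:21 + 264 min = 15:45.
The design review starts at 15:45 − 192 min = 12:33.
The onboarding session ends at 12:33 − 97 min = 10:56.
The sync ends at 10:56 + 65 min = 12:01.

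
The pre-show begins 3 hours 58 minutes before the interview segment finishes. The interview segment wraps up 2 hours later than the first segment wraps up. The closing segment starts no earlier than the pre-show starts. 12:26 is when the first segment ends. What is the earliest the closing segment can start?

The interview segment ends at 12:26 + 120 min = 14:26.
The pre-show starts at 14:26 − 238 min = 10:28.
The closing segment is bounded by the pre-show, so the earliest it can start is 10:28.

10:28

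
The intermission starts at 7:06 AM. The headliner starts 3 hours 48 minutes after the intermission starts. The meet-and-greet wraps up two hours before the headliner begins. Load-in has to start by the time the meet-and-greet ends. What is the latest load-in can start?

8:54 AM

The headliner starts at 7:06 AM + 228 min = 10:54 AM.
The meet-and-greet ends at 10:54 AM − 120 min = 8:54 AM.
Load-in is bounded by the meet-and-greet, so the latest it can start is 8:54 AM.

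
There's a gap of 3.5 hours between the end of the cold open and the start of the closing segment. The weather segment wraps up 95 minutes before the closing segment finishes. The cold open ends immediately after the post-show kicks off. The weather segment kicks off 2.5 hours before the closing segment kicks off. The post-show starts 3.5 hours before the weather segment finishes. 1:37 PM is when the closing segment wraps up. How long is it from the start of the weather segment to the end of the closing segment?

245 minutes

The weather segment ends at 1:37 PM − 95 min = 12:02 PM.
The post-show starts at 12:02 PM − 210 min = 8:32 AM.
So the cold open ends at 8:32 AM.
The closing segment starts at 8:32 AM + 210 min = 12:02 PM.
The weather segment starts at 12:02 PM − 150 min = 9:32 AM.
From 9:32 AM to 1:37 PM is 245 minutes.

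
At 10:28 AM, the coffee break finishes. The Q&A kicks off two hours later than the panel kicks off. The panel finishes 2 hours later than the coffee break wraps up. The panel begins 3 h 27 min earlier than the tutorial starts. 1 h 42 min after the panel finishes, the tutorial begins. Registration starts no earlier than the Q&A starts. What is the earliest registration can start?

12:43 PM

The panel ends at 10:28 AM + 120 min = 12:28 PM.
The tutorial starts at 12:28 PM + 102 min = 2:10 PM.
The panel starts at 2:10 PM − 207 min = 10:43 AM.
The Q&A starts at 10:43 AM + 120 min = 12:43 PM.
Registration is bounded by the Q&A, so the earliest it can start is 12:43 PM.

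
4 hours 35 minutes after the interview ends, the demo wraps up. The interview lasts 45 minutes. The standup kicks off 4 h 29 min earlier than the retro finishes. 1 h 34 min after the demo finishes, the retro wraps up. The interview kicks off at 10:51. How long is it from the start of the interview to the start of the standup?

145 minutes

The interview ends at 10:51 + 45 min = 11:36.
The demo ends at 11:36 + 275 min = 16:11.
The retro ends at 16:11 + 94 min = 17:45.
The standup starts at 17:45 − 269 min = 13:16.
From 10:51 to 13:16 is 145 minutes.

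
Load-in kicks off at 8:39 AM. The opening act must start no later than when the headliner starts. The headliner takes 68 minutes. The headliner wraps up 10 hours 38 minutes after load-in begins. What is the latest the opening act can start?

The headliner ends at 8:39 AM + 638 min = 7:17 PM.
The headliner starts at 7:17 PM − 68 min = 6:09 PM.
The opening act is bounded by the headliner, so the latest it can start is 6:09 PM.

6:09 PM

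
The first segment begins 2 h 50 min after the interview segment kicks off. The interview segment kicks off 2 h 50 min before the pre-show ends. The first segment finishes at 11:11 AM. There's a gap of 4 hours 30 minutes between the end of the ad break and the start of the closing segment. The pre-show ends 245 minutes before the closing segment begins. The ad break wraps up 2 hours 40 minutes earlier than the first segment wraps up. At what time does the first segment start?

The ad break ends at 11:11 AM − 160 min = 8:31 AM.
The closing segment starts at 8:31 AM + 270 min = 1:01 PM.
The pre-show ends at 1:01 PM − 245 min = 8:56 AM.
The interview segment starts at 8:56 AM − 170 min = 6:06 AM.
The first segment starts at 6:06 AM + 170 min = 8:56 AM.

8:56 AM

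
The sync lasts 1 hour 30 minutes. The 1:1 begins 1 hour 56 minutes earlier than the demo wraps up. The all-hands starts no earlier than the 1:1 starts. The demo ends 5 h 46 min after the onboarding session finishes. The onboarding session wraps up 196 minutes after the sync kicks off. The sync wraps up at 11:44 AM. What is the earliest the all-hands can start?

5:20 PM

The sync starts at 11:44 AM − 90 min = 10:14 AM.
The onboarding session ends at 10:14 AM + 196 min = 1:30 PM.
The demo ends at 1:30 PM + 346 min = 7:16 PM.
The 1:1 starts at 7:16 PM − 116 min = 5:20 PM.
The all-hands is bounded by the 1:1, so the earliest it can start is 5:20 PM.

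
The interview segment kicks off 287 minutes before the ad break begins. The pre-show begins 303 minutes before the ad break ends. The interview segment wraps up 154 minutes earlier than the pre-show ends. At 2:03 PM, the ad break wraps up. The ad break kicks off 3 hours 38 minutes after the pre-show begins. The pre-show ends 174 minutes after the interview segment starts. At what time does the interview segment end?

8:11 AM

The pre-show starts at 2:03 PM − 303 min = 9:00 AM.
The ad break starts at 9:00 AM + 218 min = 12:38 PM.
The interview segment starts at 12:38 PM − 287 min = 7:51 AM.
The pre-show ends at 7:51 AM + 174 min = 10:45 AM.
The interview segment ends at 10:45 AM − 154 min = 8:11 AM.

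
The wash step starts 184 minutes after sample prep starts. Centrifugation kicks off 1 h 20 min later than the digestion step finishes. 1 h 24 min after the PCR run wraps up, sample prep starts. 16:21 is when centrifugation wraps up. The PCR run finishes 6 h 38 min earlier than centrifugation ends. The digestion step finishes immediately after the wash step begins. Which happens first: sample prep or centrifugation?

The PCR run ends at 16:21 − 398 min = 09:43.
Sample prep starts at 09:43 + 84 min = 11:07.
The wash step starts at 11:07 + 184 min = 14:11.
So the digestion step ends at 14:11.
Centrifugation starts at 14:11 + 80 min = 15:31.
Sample prep starts at 11:07 and centrifugation starts at 15:31, so sample prep is first.

sample prep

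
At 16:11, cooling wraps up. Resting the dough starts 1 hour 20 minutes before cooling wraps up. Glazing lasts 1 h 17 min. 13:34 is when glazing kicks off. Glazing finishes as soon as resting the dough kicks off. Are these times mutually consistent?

Yes

Resting the dough starts at 16:11 − 80 min = 14:51.
So glazing ends at 14:51.
Glazing starts at 14:51 − 77 min = 13:34.
That matches the stated 13:34, so the schedule is consistent.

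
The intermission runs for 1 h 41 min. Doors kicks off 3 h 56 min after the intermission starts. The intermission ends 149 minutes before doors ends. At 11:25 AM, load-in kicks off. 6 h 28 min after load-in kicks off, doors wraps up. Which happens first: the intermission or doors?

the intermission

Doors ends at 11:25 AM + 388 min = 5:53 PM.
The intermission ends at 5:53 PM − 149 min = 3:24 PM.
The intermission starts at 3:24 PM − 101 min = 1:43 PM.
Doors starts at 1:43 PM + 236 min = 5:39 PM.
The intermission starts at 1:43 PM and doors starts at 5:39 PM, so the intermission is first.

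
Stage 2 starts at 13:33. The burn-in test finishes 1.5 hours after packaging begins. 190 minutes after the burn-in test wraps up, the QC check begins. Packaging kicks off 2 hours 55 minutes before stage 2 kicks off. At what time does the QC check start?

Packaging starts at 13:33 − 175 min = 10:38.
The burn-in test ends at 10:38 + 90 min = 12:08.
The QC check starts at 12:08 + 190 min = 15:18.

15:18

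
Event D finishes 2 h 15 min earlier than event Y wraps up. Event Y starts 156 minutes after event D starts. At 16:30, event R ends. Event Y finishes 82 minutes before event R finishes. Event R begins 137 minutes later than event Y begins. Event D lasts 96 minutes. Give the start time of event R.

Event Y ends at 16:30 − 82 min = 15:08.
Event D ends at 15:08 − 135 min = 12:53.
Event D starts at 12:53 − 96 min = 11:17.
Event Y starts at 11:17 + 156 min = 13:53.
Event R starts at 13:53 + 137 min = 16:10.

16:10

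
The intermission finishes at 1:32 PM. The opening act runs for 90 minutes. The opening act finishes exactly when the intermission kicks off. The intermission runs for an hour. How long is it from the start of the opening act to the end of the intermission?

The intermission starts at 1:32 PM − 60 min = 12:32 PM.
So the opening act ends at 12:32 PM.
The opening act starts at 12:32 PM − 90 min = 11:02 AM.
From 11:02 AM to 1:32 PM is 2 hours 30 minutes.

2 hours 30 minutes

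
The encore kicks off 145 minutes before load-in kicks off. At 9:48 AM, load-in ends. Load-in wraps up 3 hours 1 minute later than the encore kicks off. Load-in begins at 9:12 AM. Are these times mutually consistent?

The encore starts at 9:12 AM − 145 min = 6:47 AM.
Load-in ends at 6:47 AM + 181 min = 9:48 AM.
That matches the stated 9:48 AM, so the schedule is consistent.

Yes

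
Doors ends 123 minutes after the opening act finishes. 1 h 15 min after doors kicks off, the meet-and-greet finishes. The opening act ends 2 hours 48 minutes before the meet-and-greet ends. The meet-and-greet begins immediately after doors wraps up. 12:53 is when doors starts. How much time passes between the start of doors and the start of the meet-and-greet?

The meet-and-greet ends at 12:53 + 75 min = 14:08.
The opening act ends at 14:08 − 168 min = 11:20.
Doors ends at 11:20 + 123 min = 13:23.
So the meet-and-greet starts at 13:23.
From 12:53 to 13:23 is 0.5 hours.

0.5 hours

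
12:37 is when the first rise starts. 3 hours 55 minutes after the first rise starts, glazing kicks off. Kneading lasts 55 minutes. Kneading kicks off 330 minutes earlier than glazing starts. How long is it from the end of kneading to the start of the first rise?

40 minutes

Glazing starts at 12:37 + 235 min = 16:32.
Kneading starts at 16:32 − 330 min = 11:02.
Kneading ends at 11:02 + 55 min = 11:57.
From 11:57 to 12:37 is 40 minutes.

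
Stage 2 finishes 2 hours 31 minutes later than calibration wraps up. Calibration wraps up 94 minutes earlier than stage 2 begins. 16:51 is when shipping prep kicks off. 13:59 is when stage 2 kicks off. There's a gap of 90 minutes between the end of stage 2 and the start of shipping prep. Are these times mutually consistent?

No

Calibration ends at 13:59 − 94 min = 12:25.
Stage 2 ends at 12:25 + 151 min = 14:56.
Shipping prep starts at 14:56 + 90 min = 16:26.
But shipping prep is also said to start at 16:51 — a 25-minute conflict.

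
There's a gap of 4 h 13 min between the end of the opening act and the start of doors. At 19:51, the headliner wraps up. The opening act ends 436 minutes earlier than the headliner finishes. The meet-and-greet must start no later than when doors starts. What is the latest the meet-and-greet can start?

The opening act ends at 19:51 − 436 min = 12:35.
Doors starts at 12:35 + 253 min = 16:48.
The meet-and-greet is bounded by doors, so the latest it can start is 16:48.

16:48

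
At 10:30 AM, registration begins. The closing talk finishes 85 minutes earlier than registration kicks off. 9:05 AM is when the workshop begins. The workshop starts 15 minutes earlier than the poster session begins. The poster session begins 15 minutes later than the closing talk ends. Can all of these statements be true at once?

Yes

The closing talk ends at 10:30 AM − 85 min = 9:05 AM.
The poster session starts at 9:05 AM + 15 min = 9:20 AM.
The workshop starts at 9:20 AM − 15 min = 9:05 AM.
That matches the stated 9:05 AM, so the schedule is consistent.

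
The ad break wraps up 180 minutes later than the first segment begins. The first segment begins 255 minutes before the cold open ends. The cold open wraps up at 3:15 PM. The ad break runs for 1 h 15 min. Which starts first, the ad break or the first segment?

the first segment

The first segment starts at 3:15 PM − 255 min = 11:00 AM.
The ad break ends at 11:00 AM + 180 min = 2:00 PM.
The ad break starts at 2:00 PM − 75 min = 12:45 PM.
The ad break starts at 12:45 PM and the first segment starts at 11:00 AM, so the first segment is first.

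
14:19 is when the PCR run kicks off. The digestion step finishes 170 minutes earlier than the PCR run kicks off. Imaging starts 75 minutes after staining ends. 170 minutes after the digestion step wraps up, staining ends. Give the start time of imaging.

15:34

The digestion step ends at 14:19 − 170 min = 11:29.
Staining ends at 11:29 + 170 min = 14:19.
Imaging starts at 14:19 + 75 min = 15:34.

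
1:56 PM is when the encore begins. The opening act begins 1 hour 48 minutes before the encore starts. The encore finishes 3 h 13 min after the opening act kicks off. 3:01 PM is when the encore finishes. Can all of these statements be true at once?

No

The opening act starts at 1:56 PM − 108 min = 12:08 PM.
The encore ends at 12:08 PM + 193 min = 3:21 PM.
But the encore is also said to end at 3:01 PM — a 20-minute conflict.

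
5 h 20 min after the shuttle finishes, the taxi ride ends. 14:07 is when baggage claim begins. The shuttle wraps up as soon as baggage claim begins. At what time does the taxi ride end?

19:27

The shuttle ends at 14:07.
The taxi ride ends at 14:07 + 320 min = 19:27.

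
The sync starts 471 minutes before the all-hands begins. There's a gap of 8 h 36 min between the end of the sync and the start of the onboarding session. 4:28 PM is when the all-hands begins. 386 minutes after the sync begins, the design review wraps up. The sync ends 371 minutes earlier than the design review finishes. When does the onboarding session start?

5:28 PM

The sync starts at 4:28 PM − 471 min = 8:37 AM.
The design review ends at 8:37 AM + 386 min = 3:03 PM.
The sync ends at 3:03 PM − 371 min = 8:52 AM.
The onboarding session starts at 8:52 AM + 516 min = 5:28 PM.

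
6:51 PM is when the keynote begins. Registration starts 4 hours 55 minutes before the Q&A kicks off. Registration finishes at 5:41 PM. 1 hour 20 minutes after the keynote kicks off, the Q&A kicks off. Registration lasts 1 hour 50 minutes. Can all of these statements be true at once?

No

The Q&A starts at 6:51 PM + 80 min = 8:11 PM.
Registration starts at 8:11 PM − 295 min = 3:16 PM.
Registration ends at 3:16 PM + 110 min = 5:06 PM.
But registration is also said to end at 5:41 PM — a 35-minute conflict.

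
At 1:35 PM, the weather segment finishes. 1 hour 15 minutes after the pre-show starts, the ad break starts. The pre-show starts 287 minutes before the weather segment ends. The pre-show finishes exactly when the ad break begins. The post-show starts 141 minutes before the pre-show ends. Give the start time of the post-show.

The pre-show starts at 1:35 PM − 287 min = 8:48 AM.
The ad break starts at 8:48 AM + 75 min = 10:03 AM.
So the pre-show ends at 10:03 AM.
The post-show starts at 10:03 AM − 141 min = 7:42 AM.

7:42 AM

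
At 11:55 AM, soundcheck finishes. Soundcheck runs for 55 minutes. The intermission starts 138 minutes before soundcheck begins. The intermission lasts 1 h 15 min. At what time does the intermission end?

9:57 AM

Soundcheck starts at 11:55 AM − 55 min = 11:00 AM.
The intermission starts at 11:00 AM − 138 min = 8:42 AM.
The intermission ends at 8:42 AM + 75 min = 9:57 AM.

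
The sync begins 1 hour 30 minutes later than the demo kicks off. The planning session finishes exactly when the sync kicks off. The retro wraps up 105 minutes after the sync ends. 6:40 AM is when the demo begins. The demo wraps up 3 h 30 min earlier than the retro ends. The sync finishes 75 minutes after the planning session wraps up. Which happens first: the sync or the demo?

the demo

The sync starts at 6:40 AM + 90 min = 8:10 AM.
The sync starts at 8:10 AM and the demo starts at 6:40 AM, so the demo is first.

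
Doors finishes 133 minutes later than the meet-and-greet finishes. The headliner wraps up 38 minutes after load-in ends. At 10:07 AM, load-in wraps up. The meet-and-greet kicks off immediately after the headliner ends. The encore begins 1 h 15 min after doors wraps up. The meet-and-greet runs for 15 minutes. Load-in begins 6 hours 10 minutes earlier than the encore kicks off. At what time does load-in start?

8:18 AM

The headliner ends at 10:07 AM + 38 min = 10:45 AM.
So the meet-and-greet starts at 10:45 AM.
The meet-and-greet ends at 10:45 AM + 15 min = 11:00 AM.
Doors ends at 11:00 AM + 133 min = 1:13 PM.
The encore starts at 1:13 PM + 75 min = 2:28 PM.
Load-in starts at 2:28 PM − 370 min = 8:18 AM.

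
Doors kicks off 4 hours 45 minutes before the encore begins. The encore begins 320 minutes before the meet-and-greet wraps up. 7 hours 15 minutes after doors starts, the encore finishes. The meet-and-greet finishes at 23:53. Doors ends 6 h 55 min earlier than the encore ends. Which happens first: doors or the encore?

doors

The encore starts at 23:53 − 320 min = 18:33.
Doors starts at 18:33 − 285 min = 13:48.
Doors starts at 13:48 and the encore starts at 18:33, so doors is first.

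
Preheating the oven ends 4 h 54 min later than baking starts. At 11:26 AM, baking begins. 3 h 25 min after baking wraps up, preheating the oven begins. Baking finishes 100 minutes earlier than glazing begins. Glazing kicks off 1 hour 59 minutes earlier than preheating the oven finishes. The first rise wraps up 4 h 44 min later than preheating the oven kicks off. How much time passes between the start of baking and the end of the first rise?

9 h 24 min

Preheating the oven ends at 11:26 AM + 294 min = 4:20 PM.
Glazing starts at 4:20 PM − 119 min = 2:21 PM.
Baking ends at 2:21 PM − 100 min = 12:41 PM.
Preheating the oven starts at 12:41 PM + 205 min = 4:06 PM.
The first rise ends at 4:06 PM + 284 min = 8:50 PM.
From 11:26 AM to 8:50 PM is 9 h 24 min.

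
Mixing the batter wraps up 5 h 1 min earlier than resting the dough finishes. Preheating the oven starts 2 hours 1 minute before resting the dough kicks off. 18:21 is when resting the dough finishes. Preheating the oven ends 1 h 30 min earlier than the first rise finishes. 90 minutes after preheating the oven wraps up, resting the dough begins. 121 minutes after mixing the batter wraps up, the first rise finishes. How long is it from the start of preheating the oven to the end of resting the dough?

Mixing the batter ends at 18:21 − 301 min = 13:20.
The first rise ends at 13:20 + 121 min = 15:21.
Preheating the oven ends at 15:21 − 90 min = 13:51.
Resting the dough starts at 13:51 + 90 min = 15:21.
Preheating the oven starts at 15:21 − 121 min = 13:20.
From 13:20 to 18:21 is 5 hours 1 minute.

5 hours 1 minute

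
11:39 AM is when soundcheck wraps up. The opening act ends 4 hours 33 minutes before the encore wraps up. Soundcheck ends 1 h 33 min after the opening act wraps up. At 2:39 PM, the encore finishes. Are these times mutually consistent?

The opening act ends at 2:39 PM − 273 min = 10:06 AM.
Soundcheck ends at 10:06 AM + 93 min = 11:39 AM.
That matches the stated 11:39 AM, so the schedule is consistent.

Yes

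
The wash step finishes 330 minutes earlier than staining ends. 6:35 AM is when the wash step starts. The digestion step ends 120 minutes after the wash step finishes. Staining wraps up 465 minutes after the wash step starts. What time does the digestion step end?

10:50 AM

Staining ends at 6:35 AM + 465 min = 2:20 PM.
The wash step ends at 2:20 PM − 330 min = 8:50 AM.
The digestion step ends at 8:50 AM + 120 min = 10:50 AM.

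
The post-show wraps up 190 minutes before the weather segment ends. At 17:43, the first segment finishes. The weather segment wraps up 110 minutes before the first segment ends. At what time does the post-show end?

The weather segment ends at 17:43 − 110 min = 15:53.
The post-show ends at 15:53 − 190 min = 12:43.

12:43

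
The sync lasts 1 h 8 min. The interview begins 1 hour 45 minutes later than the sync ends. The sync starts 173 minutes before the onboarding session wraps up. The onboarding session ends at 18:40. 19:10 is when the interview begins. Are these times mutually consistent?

The sync starts at 18:40 − 173 min = 15:47.
The sync ends at 15:47 + 68 min = 16:55.
The interview starts at 16:55 + 105 min = 18:40.
But the interview is also said to start at 19:10 — a 30-minute conflict.

No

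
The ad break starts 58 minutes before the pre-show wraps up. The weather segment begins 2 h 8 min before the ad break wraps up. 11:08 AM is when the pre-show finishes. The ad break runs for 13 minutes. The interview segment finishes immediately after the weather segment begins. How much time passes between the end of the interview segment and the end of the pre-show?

The ad break starts at 11:08 AM − 58 min = 10:10 AM.
The ad break ends at 10:10 AM + 13 min = 10:23 AM.
The weather segment starts at 10:23 AM − 128 min = 8:15 AM.
So the interview segment ends at 8:15 AM.
From 8:15 AM to 11:08 AM is 173 minutes.

173 minutes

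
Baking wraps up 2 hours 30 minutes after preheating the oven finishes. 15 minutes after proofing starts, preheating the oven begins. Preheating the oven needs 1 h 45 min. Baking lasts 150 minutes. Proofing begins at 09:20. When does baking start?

Preheating the oven starts at 09:20 + 15 min = 09:35.
Preheating the oven ends at 09:35 + 105 min = 11:20.
Baking ends at 11:20 + 150 min = 13:50.
Baking starts at 13:50 − 150 min = 11:20.

11:20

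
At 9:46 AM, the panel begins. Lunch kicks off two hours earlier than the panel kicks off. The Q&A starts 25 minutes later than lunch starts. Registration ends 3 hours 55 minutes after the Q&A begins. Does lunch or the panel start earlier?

Lunch starts at 9:46 AM − 120 min = 7:46 AM.
Lunch starts at 7:46 AM and the panel starts at 9:46 AM, so lunch is first.

lunch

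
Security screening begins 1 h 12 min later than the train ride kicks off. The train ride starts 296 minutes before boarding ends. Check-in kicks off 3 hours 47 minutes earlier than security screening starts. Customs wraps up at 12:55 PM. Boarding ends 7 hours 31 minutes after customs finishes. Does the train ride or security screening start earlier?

Boarding ends at 12:55 PM + 451 min = 8:26 PM.
The train ride starts at 8:26 PM − 296 min = 3:30 PM.
Security screening starts at 3:30 PM + 72 min = 4:42 PM.
The train ride starts at 3:30 PM and security screening starts at 4:42 PM, so the train ride is first.

the train ride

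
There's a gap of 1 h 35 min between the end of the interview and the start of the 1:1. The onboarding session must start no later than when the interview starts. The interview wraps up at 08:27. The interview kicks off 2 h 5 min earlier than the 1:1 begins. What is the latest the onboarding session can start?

07:57

The 1:1 starts at 08:27 + 95 min = 10:02.
The interview starts at 10:02 − 125 min = 07:57.
The onboarding session is bounded by the interview, so the latest it can start is 07:57.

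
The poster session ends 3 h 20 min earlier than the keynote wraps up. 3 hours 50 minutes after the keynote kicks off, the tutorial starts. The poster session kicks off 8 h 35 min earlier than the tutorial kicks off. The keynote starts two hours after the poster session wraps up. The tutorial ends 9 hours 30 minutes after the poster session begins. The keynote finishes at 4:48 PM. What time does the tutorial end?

8:13 PM

The poster session ends at 4:48 PM − 200 min = 1:28 PM.
The keynote starts at 1:28 PM + 120 min = 3:28 PM.
The tutorial starts at 3:28 PM + 230 min = 7:18 PM.
The poster session starts at 7:18 PM − 515 min = 10:43 AM.
The tutorial ends at 10:43 AM + 570 min = 8:13 PM.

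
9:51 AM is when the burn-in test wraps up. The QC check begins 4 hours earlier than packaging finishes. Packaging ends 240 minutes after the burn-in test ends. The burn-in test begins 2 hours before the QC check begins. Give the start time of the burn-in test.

Packaging ends at 9:51 AM + 240 min = 1:51 PM.
The QC check starts at 1:51 PM − 240 min = 9:51 AM.
The burn-in test starts at 9:51 AM − 120 min = 7:51 AM.

7:51 AM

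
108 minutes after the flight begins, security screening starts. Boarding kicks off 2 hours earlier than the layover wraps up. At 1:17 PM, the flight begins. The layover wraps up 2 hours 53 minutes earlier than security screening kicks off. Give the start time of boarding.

Security screening starts at 1:17 PM + 108 min = 3:05 PM.
The layover ends at 3:05 PM − 173 min = 12:12 PM.
Boarding starts at 12:12 PM − 120 min = 10:12 AM.

10:12 AM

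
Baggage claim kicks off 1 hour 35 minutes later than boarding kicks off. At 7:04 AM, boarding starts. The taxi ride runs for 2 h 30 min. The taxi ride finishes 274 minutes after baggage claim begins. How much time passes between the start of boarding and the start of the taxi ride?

219 minutes

Baggage claim starts at 7:04 AM + 95 min = 8:39 AM.
The taxi ride ends at 8:39 AM + 274 min = 1:13 PM.
The taxi ride starts at 1:13 PM − 150 min = 10:43 AM.
From 7:04 AM to 10:43 AM is 219 minutes.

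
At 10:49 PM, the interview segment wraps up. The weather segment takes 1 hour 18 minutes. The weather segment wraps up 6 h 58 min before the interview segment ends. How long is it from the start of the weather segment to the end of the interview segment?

496 minutes

The weather segment ends at 10:49 PM − 418 min = 3:51 PM.
The weather segment starts at 3:51 PM − 78 min = 2:33 PM.
From 2:33 PM to 10:49 PM is 496 minutes.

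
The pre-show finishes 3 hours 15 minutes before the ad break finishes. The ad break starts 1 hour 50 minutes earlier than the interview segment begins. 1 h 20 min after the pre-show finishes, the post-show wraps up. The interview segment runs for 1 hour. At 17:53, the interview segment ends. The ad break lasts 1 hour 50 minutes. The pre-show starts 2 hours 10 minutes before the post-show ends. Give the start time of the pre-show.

The interview segment starts at 17:53 − 60 min = 16:53.
The ad break starts at 16:53 − 110 min = 15:03.
The ad break ends at 15:03 + 110 min = 16:53.
The pre-show ends at 16:53 − 195 min = 13:38.
The post-show ends at 13:38 + 80 min = 14:58.
The pre-show starts at 14:58 − 130 min = 12:48.

12:48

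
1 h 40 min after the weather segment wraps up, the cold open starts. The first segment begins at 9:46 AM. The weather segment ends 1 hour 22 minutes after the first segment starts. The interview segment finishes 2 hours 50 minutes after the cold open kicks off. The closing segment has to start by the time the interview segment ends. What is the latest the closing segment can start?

3:38 PM

The weather segment ends at 9:46 AM + 82 min = 11:08 AM.
The cold open starts at 11:08 AM + 100 min = 12:48 PM.
The interview segment ends at 12:48 PM + 170 min = 3:38 PM.
The closing segment is bounded by the interview segment, so the latest it can start is 3:38 PM.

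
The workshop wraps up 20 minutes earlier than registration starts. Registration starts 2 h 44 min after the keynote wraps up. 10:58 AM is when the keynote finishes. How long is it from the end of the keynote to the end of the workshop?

Registration starts at 10:58 AM + 164 min = 1:42 PM.
The workshop ends at 1:42 PM − 20 min = 1:22 PM.
From 10:58 AM to 1:22 PM is 2 h 24 min.

2 h 24 min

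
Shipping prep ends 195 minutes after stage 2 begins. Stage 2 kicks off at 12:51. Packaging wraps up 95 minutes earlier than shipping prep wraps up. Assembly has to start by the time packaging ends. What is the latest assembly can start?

Shipping prep ends at 12:51 + 195 min = 16:06.
Packaging ends at 16:06 − 95 min = 14:31.
Assembly is bounded by packaging, so the latest it can start is 14:31.

14:31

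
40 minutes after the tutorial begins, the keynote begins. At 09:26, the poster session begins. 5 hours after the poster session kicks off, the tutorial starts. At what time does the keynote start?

The tutorial starts at 09:26 + 300 min = 14:26.
The keynote starts at 14:26 + 40 min = 15:06.

15:06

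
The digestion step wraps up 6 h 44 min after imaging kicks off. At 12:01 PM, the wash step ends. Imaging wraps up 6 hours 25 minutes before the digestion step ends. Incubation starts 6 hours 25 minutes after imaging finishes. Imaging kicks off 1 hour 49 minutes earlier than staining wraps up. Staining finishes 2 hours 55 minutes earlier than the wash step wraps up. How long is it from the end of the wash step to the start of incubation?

two hours

Staining ends at 12:01 PM − 175 min = 9:06 AM.
Imaging starts at 9:06 AM − 109 min = 7:17 AM.
The digestion step ends at 7:17 AM + 404 min = 2:01 PM.
Imaging ends at 2:01 PM − 385 min = 7:36 AM.
Incubation starts at 7:36 AM + 385 min = 2:01 PM.
From 12:01 PM to 2:01 PM is two hours.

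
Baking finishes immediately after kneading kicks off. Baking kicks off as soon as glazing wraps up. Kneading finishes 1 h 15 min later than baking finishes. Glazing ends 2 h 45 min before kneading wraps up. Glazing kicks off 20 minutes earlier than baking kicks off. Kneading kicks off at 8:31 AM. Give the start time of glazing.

Baking ends at 8:31 AM.
Kneading ends at 8:31 AM + 75 min = 9:46 AM.
Glazing ends at 9:46 AM − 165 min = 7:01 AM.
So baking starts at 7:01 AM.
Glazing starts at 7:01 AM − 20 min = 6:41 AM.

6:41 AM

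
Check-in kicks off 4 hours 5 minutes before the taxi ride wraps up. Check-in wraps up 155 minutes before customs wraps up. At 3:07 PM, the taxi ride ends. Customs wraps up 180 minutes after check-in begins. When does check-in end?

Check-in starts at 3:07 PM − 245 min = 11:02 AM.
Customs ends at 11:02 AM + 180 min = 2:02 PM.
Check-in ends at 2:02 PM − 155 min = 11:27 AM.

11:27 AM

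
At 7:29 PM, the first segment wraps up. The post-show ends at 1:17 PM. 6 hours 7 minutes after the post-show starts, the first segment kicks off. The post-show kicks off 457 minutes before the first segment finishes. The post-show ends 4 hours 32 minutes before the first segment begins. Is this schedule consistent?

The post-show starts at 7:29 PM − 457 min = 11:52 AM.
The first segment starts at 11:52 AM + 367 min = 5:59 PM.
The post-show ends at 5:59 PM − 272 min = 1:27 PM.
But the post-show is also said to end at 1:17 PM — a 10-minute conflict.

No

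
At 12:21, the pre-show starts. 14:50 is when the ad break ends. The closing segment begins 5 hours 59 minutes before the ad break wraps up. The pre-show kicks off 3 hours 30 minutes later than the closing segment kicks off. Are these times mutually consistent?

The closing segment starts at 14:50 − 359 min = 08:51.
The pre-show starts at 08:51 + 210 min = 12:21.
That matches the stated 12:21, so the schedule is consistent.

Yes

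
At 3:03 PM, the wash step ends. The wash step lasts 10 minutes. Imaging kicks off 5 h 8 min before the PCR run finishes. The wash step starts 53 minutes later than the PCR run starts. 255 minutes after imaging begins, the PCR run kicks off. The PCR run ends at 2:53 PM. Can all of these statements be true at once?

Imaging starts at 2:53 PM − 308 min = 9:45 AM.
The PCR run starts at 9:45 AM + 255 min = 2:00 PM.
The wash step starts at 2:00 PM + 53 min = 2:53 PM.
The wash step ends at 2:53 PM + 10 min = 3:03 PM.
That matches the stated 3:03 PM, so the schedule is consistent.

Yes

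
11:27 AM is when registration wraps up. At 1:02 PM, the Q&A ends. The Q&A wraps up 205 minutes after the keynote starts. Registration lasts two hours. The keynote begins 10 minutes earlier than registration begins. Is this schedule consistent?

Registration starts at 11:27 AM − 120 min = 9:27 AM.
The keynote starts at 9:27 AM − 10 min = 9:17 AM.
The Q&A ends at 9:17 AM + 205 min = 12:42 PM.
But the Q&A is also said to end at 1:02 PM — a 20-minute conflict.

No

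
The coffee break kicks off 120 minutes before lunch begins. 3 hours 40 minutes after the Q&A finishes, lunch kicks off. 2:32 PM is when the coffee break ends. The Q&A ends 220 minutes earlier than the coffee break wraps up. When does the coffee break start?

12:32 PM

The Q&A ends at 2:32 PM − 220 min = 10:52 AM.
Lunch starts at 10:52 AM + 220 min = 2:32 PM.
The coffee break starts at 2:32 PM − 120 min = 12:32 PM.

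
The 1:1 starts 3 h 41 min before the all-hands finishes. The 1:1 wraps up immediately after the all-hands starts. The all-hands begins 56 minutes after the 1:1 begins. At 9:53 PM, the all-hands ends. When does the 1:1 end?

The 1:1 starts at 9:53 PM − 221 min = 6:12 PM.
The all-hands starts at 6:12 PM + 56 min = 7:08 PM.
So the 1:1 ends at 7:08 PM.

7:08 PM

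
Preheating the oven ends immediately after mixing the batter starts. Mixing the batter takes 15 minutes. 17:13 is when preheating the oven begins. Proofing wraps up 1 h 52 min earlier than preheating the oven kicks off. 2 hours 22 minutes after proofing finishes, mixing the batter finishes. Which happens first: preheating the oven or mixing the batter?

preheating the oven

Proofing ends at 17:13 − 112 min = 15:21.
Mixing the batter ends at 15:21 + 142 min = 17:43.
Mixing the batter starts at 17:43 − 15 min = 17:28.
Preheating the oven starts at 17:13 and mixing the batter starts at 17:28, so preheating the oven is first.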